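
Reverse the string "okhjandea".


Input: okhjandea
Reading characters right to left:
  Position 8: 'a'
  Position 7: 'e'
  Position 6: 'd'
  Position 5: 'n'
  Position 4: 'a'
  Position 3: 'j'
  Position 2: 'h'
  Position 1: 'k'
  Position 0: 'o'
Reversed: aednajhko

aednajhko


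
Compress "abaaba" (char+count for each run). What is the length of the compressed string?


Input: abaaba
Runs:
  'a' x 1 => "a1"
  'b' x 1 => "b1"
  'a' x 2 => "a2"
  'b' x 1 => "b1"
  'a' x 1 => "a1"
Compressed: "a1b1a2b1a1"
Compressed length: 10

10


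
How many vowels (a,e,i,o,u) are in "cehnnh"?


Input: cehnnh
Checking each character:
  'c' at position 0: consonant
  'e' at position 1: vowel (running total: 1)
  'h' at position 2: consonant
  'n' at position 3: consonant
  'n' at position 4: consonant
  'h' at position 5: consonant
Total vowels: 1

1


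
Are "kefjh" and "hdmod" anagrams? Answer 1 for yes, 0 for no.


Strings: "kefjh", "hdmod"
Sorted first:  efhjk
Sorted second: ddhmo
Differ at position 0: 'e' vs 'd' => not anagrams

0


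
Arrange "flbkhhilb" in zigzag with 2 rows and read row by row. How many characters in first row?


Zigzag "flbkhhilb" into 2 rows:
Placing characters:
  'f' => row 0
  'l' => row 1
  'b' => row 0
  'k' => row 1
  'h' => row 0
  'h' => row 1
  'i' => row 0
  'l' => row 1
  'b' => row 0
Rows:
  Row 0: "fbhib"
  Row 1: "lkhl"
First row length: 5

5


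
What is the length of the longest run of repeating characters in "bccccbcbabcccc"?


Input: "bccccbcbabcccc"
Scanning for longest run:
  Position 1 ('c'): new char, reset run to 1
  Position 2 ('c'): continues run of 'c', length=2
  Position 3 ('c'): continues run of 'c', length=3
  Position 4 ('c'): continues run of 'c', length=4
  Position 5 ('b'): new char, reset run to 1
  Position 6 ('c'): new char, reset run to 1
  Position 7 ('b'): new char, reset run to 1
  Position 8 ('a'): new char, reset run to 1
  Position 9 ('b'): new char, reset run to 1
  Position 10 ('c'): new char, reset run to 1
  Position 11 ('c'): continues run of 'c', length=2
  Position 12 ('c'): continues run of 'c', length=3
  Position 13 ('c'): continues run of 'c', length=4
Longest run: 'c' with length 4

4


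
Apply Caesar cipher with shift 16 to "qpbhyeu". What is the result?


Caesar cipher: shift "qpbhyeu" by 16
  'q' (pos 16) + 16 = pos 6 = 'g'
  'p' (pos 15) + 16 = pos 5 = 'f'
  'b' (pos 1) + 16 = pos 17 = 'r'
  'h' (pos 7) + 16 = pos 23 = 'x'
  'y' (pos 24) + 16 = pos 14 = 'o'
  'e' (pos 4) + 16 = pos 20 = 'u'
  'u' (pos 20) + 16 = pos 10 = 'k'
Result: gfrxouk

gfrxouk


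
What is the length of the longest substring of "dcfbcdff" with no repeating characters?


Input: "dcfbcdff"
Sliding window (track last position of each char):
  Position 0 ('d'): window [0,0] length 1 -- new best
  Position 1 ('c'): window [0,1] length 2 -- new best
  Position 2 ('f'): window [0,2] length 3 -- new best
  Position 3 ('b'): window [0,3] length 4 -- new best
  Position 4 ('c'): repeat (last at 1), move window start to 2
  Position 4 ('c'): window [2,4] length 3
  Position 5 ('d'): window [2,5] length 4
  Position 6 ('f'): repeat (last at 2), move window start to 3
  Position 6 ('f'): window [3,6] length 4
  Position 7 ('f'): repeat (last at 6), move window start to 7
  Position 7 ('f'): window [7,7] length 1
Longest substring with no repeats: "dcfb" with length 4

4


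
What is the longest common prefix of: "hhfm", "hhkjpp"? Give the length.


Words: hhfm, hhkjpp
  Position 0: all 'h' => match
  Position 1: all 'h' => match
  Position 2: ('f', 'k') => mismatch, stop
LCP = "hh" (length 2)

2


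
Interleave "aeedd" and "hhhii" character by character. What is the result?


Interleaving "aeedd" and "hhhii":
  Position 0: 'a' from first, 'h' from second => "ah"
  Position 1: 'e' from first, 'h' from second => "eh"
  Position 2: 'e' from first, 'h' from second => "eh"
  Position 3: 'd' from first, 'i' from second => "di"
  Position 4: 'd' from first, 'i' from second => "di"
Result: ahehehdidi

ahehehdidi


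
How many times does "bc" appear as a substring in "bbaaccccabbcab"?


Searching for "bc" in "bbaaccccabbcab"
Scanning each position:
  Position 0: "bb" => no
  Position 1: "ba" => no
  Position 2: "aa" => no
  Position 3: "ac" => no
  Position 4: "cc" => no
  Position 5: "cc" => no
  Position 6: "cc" => no
  Position 7: "ca" => no
  Position 8: "ab" => no
  Position 9: "bb" => no
  Position 10: "bc" => MATCH
  Position 11: "ca" => no
  Position 12: "ab" => no
Total occurrences: 1

1


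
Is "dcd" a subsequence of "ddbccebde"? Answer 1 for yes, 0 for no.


Check if "dcd" is a subsequence of "ddbccebde"
Greedy scan:
  Position 0 ('d'): matches sub[0] = 'd'
  Position 1 ('d'): no match needed
  Position 2 ('b'): no match needed
  Position 3 ('c'): matches sub[1] = 'c'
  Position 4 ('c'): no match needed
  Position 5 ('e'): no match needed
  Position 6 ('b'): no match needed
  Position 7 ('d'): matches sub[2] = 'd'
  Position 8 ('e'): no match needed
All 3 characters matched => is a subsequence

1


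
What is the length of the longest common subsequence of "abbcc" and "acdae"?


LCS of "abbcc" and "acdae"
DP table:
           a    c    d    a    e
      0    0    0    0    0    0
  a   0    1    1    1    1    1
  b   0    1    1    1    1    1
  b   0    1    1    1    1    1
  c   0    1    2    2    2    2
  c   0    1    2    2    2    2
LCS length = dp[5][5] = 2

2


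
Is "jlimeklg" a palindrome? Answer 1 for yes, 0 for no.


Input: jlimeklg
Reversed: glkemilj
  Compare pos 0 ('j') with pos 7 ('g'): MISMATCH
  Compare pos 1 ('l') with pos 6 ('l'): match
  Compare pos 2 ('i') with pos 5 ('k'): MISMATCH
  Compare pos 3 ('m') with pos 4 ('e'): MISMATCH
Result: not a palindrome

0


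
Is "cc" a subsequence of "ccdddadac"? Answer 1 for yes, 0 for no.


Check if "cc" is a subsequence of "ccdddadac"
Greedy scan:
  Position 0 ('c'): matches sub[0] = 'c'
  Position 1 ('c'): matches sub[1] = 'c'
  Position 2 ('d'): no match needed
  Position 3 ('d'): no match needed
  Position 4 ('d'): no match needed
  Position 5 ('a'): no match needed
  Position 6 ('d'): no match needed
  Position 7 ('a'): no match needed
  Position 8 ('c'): no match needed
All 2 characters matched => is a subsequence

1


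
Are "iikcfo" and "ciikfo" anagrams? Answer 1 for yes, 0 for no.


Strings: "iikcfo", "ciikfo"
Sorted first:  cfiiko
Sorted second: cfiiko
Sorted forms match => anagrams

1


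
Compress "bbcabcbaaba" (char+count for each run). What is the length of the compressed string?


Input: bbcabcbaaba
Runs:
  'b' x 2 => "b2"
  'c' x 1 => "c1"
  'a' x 1 => "a1"
  'b' x 1 => "b1"
  'c' x 1 => "c1"
  'b' x 1 => "b1"
  'a' x 2 => "a2"
  'b' x 1 => "b1"
  'a' x 1 => "a1"
Compressed: "b2c1a1b1c1b1a2b1a1"
Compressed length: 18

18


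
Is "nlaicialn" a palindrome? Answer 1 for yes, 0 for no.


Input: nlaicialn
Reversed: nlaicialn
  Compare pos 0 ('n') with pos 8 ('n'): match
  Compare pos 1 ('l') with pos 7 ('l'): match
  Compare pos 2 ('a') with pos 6 ('a'): match
  Compare pos 3 ('i') with pos 5 ('i'): match
Result: palindrome

1


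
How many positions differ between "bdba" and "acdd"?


Comparing "bdba" and "acdd" position by position:
  Position 0: 'b' vs 'a' => DIFFER
  Position 1: 'd' vs 'c' => DIFFER
  Position 2: 'b' vs 'd' => DIFFER
  Position 3: 'a' vs 'd' => DIFFER
Positions that differ: 4

4


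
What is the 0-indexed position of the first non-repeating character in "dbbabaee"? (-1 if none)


Input: dbbabaee
Character frequencies:
  'a': 2
  'b': 3
  'd': 1
  'e': 2
Scanning left to right for freq == 1:
  Position 0 ('d'): unique! => answer = 0

0


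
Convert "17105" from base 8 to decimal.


Input: "17105" in base 8
Positional expansion:
  Digit '1' (value 1) x 8^4 = 4096
  Digit '7' (value 7) x 8^3 = 3584
  Digit '1' (value 1) x 8^2 = 64
  Digit '0' (value 0) x 8^1 = 0
  Digit '5' (value 5) x 8^0 = 5
Sum = 7749

7749


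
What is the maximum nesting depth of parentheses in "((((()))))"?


Input: "((((()))))"
Tracking depth:
  Position 0 '(': depth becomes 1
  Position 1 '(': depth becomes 2
  Position 2 '(': depth becomes 3
  Position 3 '(': depth becomes 4
  Position 4 '(': depth becomes 5
  Position 5 ')': depth becomes 4
  Position 6 ')': depth becomes 3
  Position 7 ')': depth becomes 2
  Position 8 ')': depth becomes 1
  Position 9 ')': depth becomes 0
Maximum depth reached: 5

5


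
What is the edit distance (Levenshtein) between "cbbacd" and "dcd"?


Computing edit distance: "cbbacd" -> "dcd"
DP table:
           d    c    d
      0    1    2    3
  c   1    1    1    2
  b   2    2    2    2
  b   3    3    3    3
  a   4    4    4    4
  c   5    5    4    5
  d   6    5    5    4
Edit distance = dp[6][3] = 4

4


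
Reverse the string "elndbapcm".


Input: elndbapcm
Reading characters right to left:
  Position 8: 'm'
  Position 7: 'c'
  Position 6: 'p'
  Position 5: 'a'
  Position 4: 'b'
  Position 3: 'd'
  Position 2: 'n'
  Position 1: 'l'
  Position 0: 'e'
Reversed: mcpabdnle

mcpabdnle


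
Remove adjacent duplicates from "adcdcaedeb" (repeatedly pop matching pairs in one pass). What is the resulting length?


Input: adcdcaedeb
Stack-based adjacent duplicate removal:
  Read 'a': push. Stack: a
  Read 'd': push. Stack: ad
  Read 'c': push. Stack: adc
  Read 'd': push. Stack: adcd
  Read 'c': push. Stack: adcdc
  Read 'a': push. Stack: adcdca
  Read 'e': push. Stack: adcdcae
  Read 'd': push. Stack: adcdcaed
  Read 'e': push. Stack: adcdcaede
  Read 'b': push. Stack: adcdcaedeb
Final stack: "adcdcaedeb" (length 10)

10


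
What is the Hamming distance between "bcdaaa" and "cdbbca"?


Comparing "bcdaaa" and "cdbbca" position by position:
  Position 0: 'b' vs 'c' => differ
  Position 1: 'c' vs 'd' => differ
  Position 2: 'd' vs 'b' => differ
  Position 3: 'a' vs 'b' => differ
  Position 4: 'a' vs 'c' => differ
  Position 5: 'a' vs 'a' => same
Total differences (Hamming distance): 5

5


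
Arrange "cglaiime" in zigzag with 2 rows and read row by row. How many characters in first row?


Zigzag "cglaiime" into 2 rows:
Placing characters:
  'c' => row 0
  'g' => row 1
  'l' => row 0
  'a' => row 1
  'i' => row 0
  'i' => row 1
  'm' => row 0
  'e' => row 1
Rows:
  Row 0: "clim"
  Row 1: "gaie"
First row length: 4

4


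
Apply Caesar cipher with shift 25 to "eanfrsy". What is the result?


Caesar cipher: shift "eanfrsy" by 25
  'e' (pos 4) + 25 = pos 3 = 'd'
  'a' (pos 0) + 25 = pos 25 = 'z'
  'n' (pos 13) + 25 = pos 12 = 'm'
  'f' (pos 5) + 25 = pos 4 = 'e'
  'r' (pos 17) + 25 = pos 16 = 'q'
  's' (pos 18) + 25 = pos 17 = 'r'
  'y' (pos 24) + 25 = pos 23 = 'x'
Result: dzmeqrx

dzmeqrx


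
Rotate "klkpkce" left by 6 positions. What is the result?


Input: "klkpkce", rotate left by 6
First 6 characters: "klkpkc"
Remaining characters: "e"
Concatenate remaining + first: "e" + "klkpkc" = "eklkpkc"

eklkpkc


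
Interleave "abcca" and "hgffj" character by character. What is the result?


Interleaving "abcca" and "hgffj":
  Position 0: 'a' from first, 'h' from second => "ah"
  Position 1: 'b' from first, 'g' from second => "bg"
  Position 2: 'c' from first, 'f' from second => "cf"
  Position 3: 'c' from first, 'f' from second => "cf"
  Position 4: 'a' from first, 'j' from second => "aj"
Result: ahbgcfcfaj

ahbgcfcfaj


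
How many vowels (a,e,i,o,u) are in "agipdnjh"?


Input: agipdnjh
Checking each character:
  'a' at position 0: vowel (running total: 1)
  'g' at position 1: consonant
  'i' at position 2: vowel (running total: 2)
  'p' at position 3: consonant
  'd' at position 4: consonant
  'n' at position 5: consonant
  'j' at position 6: consonant
  'h' at position 7: consonant
Total vowels: 2

2


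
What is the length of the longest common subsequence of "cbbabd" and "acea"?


LCS of "cbbabd" and "acea"
DP table:
           a    c    e    a
      0    0    0    0    0
  c   0    0    1    1    1
  b   0    0    1    1    1
  b   0    0    1    1    1
  a   0    1    1    1    2
  b   0    1    1    1    2
  d   0    1    1    1    2
LCS length = dp[6][4] = 2

2


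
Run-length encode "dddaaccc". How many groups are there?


Input: dddaaccc
Scanning for consecutive runs:
  Group 1: 'd' x 3 (positions 0-2)
  Group 2: 'a' x 2 (positions 3-4)
  Group 3: 'c' x 3 (positions 5-7)
Total groups: 3

3


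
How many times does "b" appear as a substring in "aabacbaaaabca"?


Searching for "b" in "aabacbaaaabca"
Scanning each position:
  Position 0: "a" => no
  Position 1: "a" => no
  Position 2: "b" => MATCH
  Position 3: "a" => no
  Position 4: "c" => no
  Position 5: "b" => MATCH
  Position 6: "a" => no
  Position 7: "a" => no
  Position 8: "a" => no
  Position 9: "a" => no
  Position 10: "b" => MATCH
  Position 11: "c" => no
  Position 12: "a" => no
Total occurrences: 3

3


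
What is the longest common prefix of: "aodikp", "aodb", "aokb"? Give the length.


Words: aodikp, aodb, aokb
  Position 0: all 'a' => match
  Position 1: all 'o' => match
  Position 2: ('d', 'd', 'k') => mismatch, stop
LCP = "ao" (length 2)

2


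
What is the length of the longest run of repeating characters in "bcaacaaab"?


Input: "bcaacaaab"
Scanning for longest run:
  Position 1 ('c'): new char, reset run to 1
  Position 2 ('a'): new char, reset run to 1
  Position 3 ('a'): continues run of 'a', length=2
  Position 4 ('c'): new char, reset run to 1
  Position 5 ('a'): new char, reset run to 1
  Position 6 ('a'): continues run of 'a', length=2
  Position 7 ('a'): continues run of 'a', length=3
  Position 8 ('b'): new char, reset run to 1
Longest run: 'a' with length 3

3


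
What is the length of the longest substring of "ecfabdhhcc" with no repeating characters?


Input: "ecfabdhhcc"
Sliding window (track last position of each char):
  Position 0 ('e'): window [0,0] length 1 -- new best
  Position 1 ('c'): window [0,1] length 2 -- new best
  Position 2 ('f'): window [0,2] length 3 -- new best
  Position 3 ('a'): window [0,3] length 4 -- new best
  Position 4 ('b'): window [0,4] length 5 -- new best
  Position 5 ('d'): window [0,5] length 6 -- new best
  Position 6 ('h'): window [0,6] length 7 -- new best
  Position 7 ('h'): repeat (last at 6), move window start to 7
  Position 7 ('h'): window [7,7] length 1
  Position 8 ('c'): window [7,8] length 2
  Position 9 ('c'): repeat (last at 8), move window start to 9
  Position 9 ('c'): window [9,9] length 1
Longest substring with no repeats: "ecfabdh" with length 7

7


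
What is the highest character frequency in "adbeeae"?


Input: adbeeae
Character counts:
  'a': 2
  'b': 1
  'd': 1
  'e': 3
Maximum frequency: 3

3


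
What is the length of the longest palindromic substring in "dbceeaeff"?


Input: "dbceeaeff"
Checking substrings for palindromes:
  [4:7] "eae" (len 3) => palindrome
  [3:5] "ee" (len 2) => palindrome
  [7:9] "ff" (len 2) => palindrome
Longest palindromic substring: "eae" with length 3

3


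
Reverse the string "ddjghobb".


Input: ddjghobb
Reading characters right to left:
  Position 7: 'b'
  Position 6: 'b'
  Position 5: 'o'
  Position 4: 'h'
  Position 3: 'g'
  Position 2: 'j'
  Position 1: 'd'
  Position 0: 'd'
Reversed: bbohgjdd

bbohgjdd


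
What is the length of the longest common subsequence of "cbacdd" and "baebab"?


LCS of "cbacdd" and "baebab"
DP table:
           b    a    e    b    a    b
      0    0    0    0    0    0    0
  c   0    0    0    0    0    0    0
  b   0    1    1    1    1    1    1
  a   0    1    2    2    2    2    2
  c   0    1    2    2    2    2    2
  d   0    1    2    2    2    2    2
  d   0    1    2    2    2    2    2
LCS length = dp[6][6] = 2

2


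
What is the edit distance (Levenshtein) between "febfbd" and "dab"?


Computing edit distance: "febfbd" -> "dab"
DP table:
           d    a    b
      0    1    2    3
  f   1    1    2    3
  e   2    2    2    3
  b   3    3    3    2
  f   4    4    4    3
  b   5    5    5    4
  d   6    5    6    5
Edit distance = dp[6][3] = 5

5


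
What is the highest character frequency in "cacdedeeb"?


Input: cacdedeeb
Character counts:
  'a': 1
  'b': 1
  'c': 2
  'd': 2
  'e': 3
Maximum frequency: 3

3


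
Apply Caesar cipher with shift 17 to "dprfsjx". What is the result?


Caesar cipher: shift "dprfsjx" by 17
  'd' (pos 3) + 17 = pos 20 = 'u'
  'p' (pos 15) + 17 = pos 6 = 'g'
  'r' (pos 17) + 17 = pos 8 = 'i'
  'f' (pos 5) + 17 = pos 22 = 'w'
  's' (pos 18) + 17 = pos 9 = 'j'
  'j' (pos 9) + 17 = pos 0 = 'a'
  'x' (pos 23) + 17 = pos 14 = 'o'
Result: ugiwjao

ugiwjao


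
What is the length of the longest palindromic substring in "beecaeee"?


Input: "beecaeee"
Checking substrings for palindromes:
  [5:8] "eee" (len 3) => palindrome
  [1:3] "ee" (len 2) => palindrome
  [5:7] "ee" (len 2) => palindrome
  [6:8] "ee" (len 2) => palindrome
Longest palindromic substring: "eee" with length 3

3


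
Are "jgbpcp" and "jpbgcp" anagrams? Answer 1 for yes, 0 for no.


Strings: "jgbpcp", "jpbgcp"
Sorted first:  bcgjpp
Sorted second: bcgjpp
Sorted forms match => anagrams

1


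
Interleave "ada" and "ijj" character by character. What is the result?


Interleaving "ada" and "ijj":
  Position 0: 'a' from first, 'i' from second => "ai"
  Position 1: 'd' from first, 'j' from second => "dj"
  Position 2: 'a' from first, 'j' from second => "aj"
Result: aidjaj

aidjaj


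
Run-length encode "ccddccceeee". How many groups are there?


Input: ccddccceeee
Scanning for consecutive runs:
  Group 1: 'c' x 2 (positions 0-1)
  Group 2: 'd' x 2 (positions 2-3)
  Group 3: 'c' x 3 (positions 4-6)
  Group 4: 'e' x 4 (positions 7-10)
Total groups: 4

4


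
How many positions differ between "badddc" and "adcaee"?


Comparing "badddc" and "adcaee" position by position:
  Position 0: 'b' vs 'a' => DIFFER
  Position 1: 'a' vs 'd' => DIFFER
  Position 2: 'd' vs 'c' => DIFFER
  Position 3: 'd' vs 'a' => DIFFER
  Position 4: 'd' vs 'e' => DIFFER
  Position 5: 'c' vs 'e' => DIFFER
Positions that differ: 6

6


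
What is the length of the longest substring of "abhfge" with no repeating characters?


Input: "abhfge"
Sliding window (track last position of each char):
  Position 0 ('a'): window [0,0] length 1 -- new best
  Position 1 ('b'): window [0,1] length 2 -- new best
  Position 2 ('h'): window [0,2] length 3 -- new best
  Position 3 ('f'): window [0,3] length 4 -- new best
  Position 4 ('g'): window [0,4] length 5 -- new best
  Position 5 ('e'): window [0,5] length 6 -- new best
Longest substring with no repeats: "abhfge" with length 6

6


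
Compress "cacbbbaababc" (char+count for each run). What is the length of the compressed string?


Input: cacbbbaababc
Runs:
  'c' x 1 => "c1"
  'a' x 1 => "a1"
  'c' x 1 => "c1"
  'b' x 3 => "b3"
  'a' x 2 => "a2"
  'b' x 1 => "b1"
  'a' x 1 => "a1"
  'b' x 1 => "b1"
  'c' x 1 => "c1"
Compressed: "c1a1c1b3a2b1a1b1c1"
Compressed length: 18

18


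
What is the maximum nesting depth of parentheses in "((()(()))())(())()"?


Input: "((()(()))())(())()"
Tracking depth:
  Position 0 '(': depth becomes 1
  Position 1 '(': depth becomes 2
  Position 2 '(': depth becomes 3
  Position 3 ')': depth becomes 2
  Position 4 '(': depth becomes 3
  Position 5 '(': depth becomes 4
  Position 6 ')': depth becomes 3
  Position 7 ')': depth becomes 2
  Position 8 ')': depth becomes 1
  Position 9 '(': depth becomes 2
  Position 10 ')': depth becomes 1
  Position 11 ')': depth becomes 0
  Position 12 '(': depth becomes 1
  Position 13 '(': depth becomes 2
  Position 14 ')': depth becomes 1
  Position 15 ')': depth becomes 0
  Position 16 '(': depth becomes 1
  Position 17 ')': depth becomes 0
Maximum depth reached: 4

4


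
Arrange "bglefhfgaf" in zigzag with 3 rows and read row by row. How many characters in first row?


Zigzag "bglefhfgaf" into 3 rows:
Placing characters:
  'b' => row 0
  'g' => row 1
  'l' => row 2
  'e' => row 1
  'f' => row 0
  'h' => row 1
  'f' => row 2
  'g' => row 1
  'a' => row 0
  'f' => row 1
Rows:
  Row 0: "bfa"
  Row 1: "gehgf"
  Row 2: "lf"
First row length: 3

3


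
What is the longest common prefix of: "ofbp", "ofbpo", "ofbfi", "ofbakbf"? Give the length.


Words: ofbp, ofbpo, ofbfi, ofbakbf
  Position 0: all 'o' => match
  Position 1: all 'f' => match
  Position 2: all 'b' => match
  Position 3: ('p', 'p', 'f', 'a') => mismatch, stop
LCP = "ofb" (length 3)

3


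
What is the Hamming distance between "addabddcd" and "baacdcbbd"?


Comparing "addabddcd" and "baacdcbbd" position by position:
  Position 0: 'a' vs 'b' => differ
  Position 1: 'd' vs 'a' => differ
  Position 2: 'd' vs 'a' => differ
  Position 3: 'a' vs 'c' => differ
  Position 4: 'b' vs 'd' => differ
  Position 5: 'd' vs 'c' => differ
  Position 6: 'd' vs 'b' => differ
  Position 7: 'c' vs 'b' => differ
  Position 8: 'd' vs 'd' => same
Total differences (Hamming distance): 8

8


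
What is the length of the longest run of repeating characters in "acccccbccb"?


Input: "acccccbccb"
Scanning for longest run:
  Position 1 ('c'): new char, reset run to 1
  Position 2 ('c'): continues run of 'c', length=2
  Position 3 ('c'): continues run of 'c', length=3
  Position 4 ('c'): continues run of 'c', length=4
  Position 5 ('c'): continues run of 'c', length=5
  Position 6 ('b'): new char, reset run to 1
  Position 7 ('c'): new char, reset run to 1
  Position 8 ('c'): continues run of 'c', length=2
  Position 9 ('b'): new char, reset run to 1
Longest run: 'c' with length 5

5


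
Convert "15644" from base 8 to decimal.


Input: "15644" in base 8
Positional expansion:
  Digit '1' (value 1) x 8^4 = 4096
  Digit '5' (value 5) x 8^3 = 2560
  Digit '6' (value 6) x 8^2 = 384
  Digit '4' (value 4) x 8^1 = 32
  Digit '4' (value 4) x 8^0 = 4
Sum = 7076

7076


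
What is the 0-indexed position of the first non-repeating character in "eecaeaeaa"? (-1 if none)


Input: eecaeaeaa
Character frequencies:
  'a': 4
  'c': 1
  'e': 4
Scanning left to right for freq == 1:
  Position 0 ('e'): freq=4, skip
  Position 1 ('e'): freq=4, skip
  Position 2 ('c'): unique! => answer = 2

2


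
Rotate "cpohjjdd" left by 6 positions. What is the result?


Input: "cpohjjdd", rotate left by 6
First 6 characters: "cpohjj"
Remaining characters: "dd"
Concatenate remaining + first: "dd" + "cpohjj" = "ddcpohjj"

ddcpohjj


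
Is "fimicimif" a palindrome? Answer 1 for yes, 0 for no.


Input: fimicimif
Reversed: fimicimif
  Compare pos 0 ('f') with pos 8 ('f'): match
  Compare pos 1 ('i') with pos 7 ('i'): match
  Compare pos 2 ('m') with pos 6 ('m'): match
  Compare pos 3 ('i') with pos 5 ('i'): match
Result: palindrome

1


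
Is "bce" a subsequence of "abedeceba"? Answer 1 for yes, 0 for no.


Check if "bce" is a subsequence of "abedeceba"
Greedy scan:
  Position 0 ('a'): no match needed
  Position 1 ('b'): matches sub[0] = 'b'
  Position 2 ('e'): no match needed
  Position 3 ('d'): no match needed
  Position 4 ('e'): no match needed
  Position 5 ('c'): matches sub[1] = 'c'
  Position 6 ('e'): matches sub[2] = 'e'
  Position 7 ('b'): no match needed
  Position 8 ('a'): no match needed
All 3 characters matched => is a subsequence

1


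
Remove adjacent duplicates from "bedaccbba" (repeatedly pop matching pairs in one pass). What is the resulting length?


Input: bedaccbba
Stack-based adjacent duplicate removal:
  Read 'b': push. Stack: b
  Read 'e': push. Stack: be
  Read 'd': push. Stack: bed
  Read 'a': push. Stack: beda
  Read 'c': push. Stack: bedac
  Read 'c': matches stack top 'c' => pop. Stack: beda
  Read 'b': push. Stack: bedab
  Read 'b': matches stack top 'b' => pop. Stack: beda
  Read 'a': matches stack top 'a' => pop. Stack: bed
Final stack: "bed" (length 3)

3


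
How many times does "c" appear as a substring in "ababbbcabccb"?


Searching for "c" in "ababbbcabccb"
Scanning each position:
  Position 0: "a" => no
  Position 1: "b" => no
  Position 2: "a" => no
  Position 3: "b" => no
  Position 4: "b" => no
  Position 5: "b" => no
  Position 6: "c" => MATCH
  Position 7: "a" => no
  Position 8: "b" => no
  Position 9: "c" => MATCH
  Position 10: "c" => MATCH
  Position 11: "b" => no
Total occurrences: 3

3


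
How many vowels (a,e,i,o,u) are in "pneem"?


Input: pneem
Checking each character:
  'p' at position 0: consonant
  'n' at position 1: consonant
  'e' at position 2: vowel (running total: 1)
  'e' at position 3: vowel (running total: 2)
  'm' at position 4: consonant
Total vowels: 2

2


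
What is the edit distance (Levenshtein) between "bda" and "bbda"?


Computing edit distance: "bda" -> "bbda"
DP table:
           b    b    d    a
      0    1    2    3    4
  b   1    0    1    2    3
  d   2    1    1    1    2
  a   3    2    2    2    1
Edit distance = dp[3][4] = 1

1


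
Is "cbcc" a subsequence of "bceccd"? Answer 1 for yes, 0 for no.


Check if "cbcc" is a subsequence of "bceccd"
Greedy scan:
  Position 0 ('b'): no match needed
  Position 1 ('c'): matches sub[0] = 'c'
  Position 2 ('e'): no match needed
  Position 3 ('c'): no match needed
  Position 4 ('c'): no match needed
  Position 5 ('d'): no match needed
Only matched 1/4 characters => not a subsequence

0


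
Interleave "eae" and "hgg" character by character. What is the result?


Interleaving "eae" and "hgg":
  Position 0: 'e' from first, 'h' from second => "eh"
  Position 1: 'a' from first, 'g' from second => "ag"
  Position 2: 'e' from first, 'g' from second => "eg"
Result: ehageg

ehageg


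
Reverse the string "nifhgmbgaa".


Input: nifhgmbgaa
Reading characters right to left:
  Position 9: 'a'
  Position 8: 'a'
  Position 7: 'g'
  Position 6: 'b'
  Position 5: 'm'
  Position 4: 'g'
  Position 3: 'h'
  Position 2: 'f'
  Position 1: 'i'
  Position 0: 'n'
Reversed: aagbmghfin

aagbmghfin


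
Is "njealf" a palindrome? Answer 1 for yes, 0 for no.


Input: njealf
Reversed: flaejn
  Compare pos 0 ('n') with pos 5 ('f'): MISMATCH
  Compare pos 1 ('j') with pos 4 ('l'): MISMATCH
  Compare pos 2 ('e') with pos 3 ('a'): MISMATCH
Result: not a palindrome

0


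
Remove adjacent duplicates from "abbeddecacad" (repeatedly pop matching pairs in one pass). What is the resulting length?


Input: abbeddecacad
Stack-based adjacent duplicate removal:
  Read 'a': push. Stack: a
  Read 'b': push. Stack: ab
  Read 'b': matches stack top 'b' => pop. Stack: a
  Read 'e': push. Stack: ae
  Read 'd': push. Stack: aed
  Read 'd': matches stack top 'd' => pop. Stack: ae
  Read 'e': matches stack top 'e' => pop. Stack: a
  Read 'c': push. Stack: ac
  Read 'a': push. Stack: aca
  Read 'c': push. Stack: acac
  Read 'a': push. Stack: acaca
  Read 'd': push. Stack: acacad
Final stack: "acacad" (length 6)

6


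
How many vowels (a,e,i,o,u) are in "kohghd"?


Input: kohghd
Checking each character:
  'k' at position 0: consonant
  'o' at position 1: vowel (running total: 1)
  'h' at position 2: consonant
  'g' at position 3: consonant
  'h' at position 4: consonant
  'd' at position 5: consonant
Total vowels: 1

1


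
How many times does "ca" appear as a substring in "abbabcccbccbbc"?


Searching for "ca" in "abbabcccbccbbc"
Scanning each position:
  Position 0: "ab" => no
  Position 1: "bb" => no
  Position 2: "ba" => no
  Position 3: "ab" => no
  Position 4: "bc" => no
  Position 5: "cc" => no
  Position 6: "cc" => no
  Position 7: "cb" => no
  Position 8: "bc" => no
  Position 9: "cc" => no
  Position 10: "cb" => no
  Position 11: "bb" => no
  Position 12: "bc" => no
Total occurrences: 0

0


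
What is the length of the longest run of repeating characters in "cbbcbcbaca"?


Input: "cbbcbcbaca"
Scanning for longest run:
  Position 1 ('b'): new char, reset run to 1
  Position 2 ('b'): continues run of 'b', length=2
  Position 3 ('c'): new char, reset run to 1
  Position 4 ('b'): new char, reset run to 1
  Position 5 ('c'): new char, reset run to 1
  Position 6 ('b'): new char, reset run to 1
  Position 7 ('a'): new char, reset run to 1
  Position 8 ('c'): new char, reset run to 1
  Position 9 ('a'): new char, reset run to 1
Longest run: 'b' with length 2

2


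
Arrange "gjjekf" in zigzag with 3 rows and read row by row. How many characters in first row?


Zigzag "gjjekf" into 3 rows:
Placing characters:
  'g' => row 0
  'j' => row 1
  'j' => row 2
  'e' => row 1
  'k' => row 0
  'f' => row 1
Rows:
  Row 0: "gk"
  Row 1: "jef"
  Row 2: "j"
First row length: 2

2


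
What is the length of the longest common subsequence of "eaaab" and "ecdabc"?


LCS of "eaaab" and "ecdabc"
DP table:
           e    c    d    a    b    c
      0    0    0    0    0    0    0
  e   0    1    1    1    1    1    1
  a   0    1    1    1    2    2    2
  a   0    1    1    1    2    2    2
  a   0    1    1    1    2    2    2
  b   0    1    1    1    2    3    3
LCS length = dp[5][6] = 3

3


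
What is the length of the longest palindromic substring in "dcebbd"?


Input: "dcebbd"
Checking substrings for palindromes:
  [3:5] "bb" (len 2) => palindrome
Longest palindromic substring: "bb" with length 2

2


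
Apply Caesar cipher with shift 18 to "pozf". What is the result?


Caesar cipher: shift "pozf" by 18
  'p' (pos 15) + 18 = pos 7 = 'h'
  'o' (pos 14) + 18 = pos 6 = 'g'
  'z' (pos 25) + 18 = pos 17 = 'r'
  'f' (pos 5) + 18 = pos 23 = 'x'
Result: hgrx

hgrx


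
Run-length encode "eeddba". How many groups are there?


Input: eeddba
Scanning for consecutive runs:
  Group 1: 'e' x 2 (positions 0-1)
  Group 2: 'd' x 2 (positions 2-3)
  Group 3: 'b' x 1 (positions 4-4)
  Group 4: 'a' x 1 (positions 5-5)
Total groups: 4

4


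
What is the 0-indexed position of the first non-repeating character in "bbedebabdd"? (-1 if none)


Input: bbedebabdd
Character frequencies:
  'a': 1
  'b': 4
  'd': 3
  'e': 2
Scanning left to right for freq == 1:
  Position 0 ('b'): freq=4, skip
  Position 1 ('b'): freq=4, skip
  Position 2 ('e'): freq=2, skip
  Position 3 ('d'): freq=3, skip
  Position 4 ('e'): freq=2, skip
  Position 5 ('b'): freq=4, skip
  Position 6 ('a'): unique! => answer = 6

6


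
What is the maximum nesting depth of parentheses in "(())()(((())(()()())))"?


Input: "(())()(((())(()()())))"
Tracking depth:
  Position 0 '(': depth becomes 1
  Position 1 '(': depth becomes 2
  Position 2 ')': depth becomes 1
  Position 3 ')': depth becomes 0
  Position 4 '(': depth becomes 1
  Position 5 ')': depth becomes 0
  Position 6 '(': depth becomes 1
  Position 7 '(': depth becomes 2
  Position 8 '(': depth becomes 3
  Position 9 '(': depth becomes 4
  Position 10 ')': depth becomes 3
  Position 11 ')': depth becomes 2
  Position 12 '(': depth becomes 3
  Position 13 '(': depth becomes 4
  Position 14 ')': depth becomes 3
  Position 15 '(': depth becomes 4
  Position 16 ')': depth becomes 3
  Position 17 '(': depth becomes 4
  Position 18 ')': depth becomes 3
  Position 19 ')': depth becomes 2
  Position 20 ')': depth becomes 1
  Position 21 ')': depth becomes 0
Maximum depth reached: 4

4


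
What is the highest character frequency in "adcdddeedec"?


Input: adcdddeedec
Character counts:
  'a': 1
  'c': 2
  'd': 5
  'e': 3
Maximum frequency: 5

5


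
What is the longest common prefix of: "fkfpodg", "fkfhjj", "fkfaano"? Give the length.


Words: fkfpodg, fkfhjj, fkfaano
  Position 0: all 'f' => match
  Position 1: all 'k' => match
  Position 2: all 'f' => match
  Position 3: ('p', 'h', 'a') => mismatch, stop
LCP = "fkf" (length 3)

3


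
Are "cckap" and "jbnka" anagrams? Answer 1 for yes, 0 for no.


Strings: "cckap", "jbnka"
Sorted first:  acckp
Sorted second: abjkn
Differ at position 1: 'c' vs 'b' => not anagrams

0


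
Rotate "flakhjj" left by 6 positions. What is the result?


Input: "flakhjj", rotate left by 6
First 6 characters: "flakhj"
Remaining characters: "j"
Concatenate remaining + first: "j" + "flakhj" = "jflakhj"

jflakhj


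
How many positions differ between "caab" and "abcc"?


Comparing "caab" and "abcc" position by position:
  Position 0: 'c' vs 'a' => DIFFER
  Position 1: 'a' vs 'b' => DIFFER
  Position 2: 'a' vs 'c' => DIFFER
  Position 3: 'b' vs 'c' => DIFFER
Positions that differ: 4

4


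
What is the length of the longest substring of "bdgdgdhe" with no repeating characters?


Input: "bdgdgdhe"
Sliding window (track last position of each char):
  Position 0 ('b'): window [0,0] length 1 -- new best
  Position 1 ('d'): window [0,1] length 2 -- new best
  Position 2 ('g'): window [0,2] length 3 -- new best
  Position 3 ('d'): repeat (last at 1), move window start to 2
  Position 3 ('d'): window [2,3] length 2
  Position 4 ('g'): repeat (last at 2), move window start to 3
  Position 4 ('g'): window [3,4] length 2
  Position 5 ('d'): repeat (last at 3), move window start to 4
  Position 5 ('d'): window [4,5] length 2
  Position 6 ('h'): window [4,6] length 3
  Position 7 ('e'): window [4,7] length 4 -- new best
Longest substring with no repeats: "gdhe" with length 4

4


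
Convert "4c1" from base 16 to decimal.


Input: "4c1" in base 16
Positional expansion:
  Digit '4' (value 4) x 16^2 = 1024
  Digit 'c' (value 12) x 16^1 = 192
  Digit '1' (value 1) x 16^0 = 1
Sum = 1217

1217


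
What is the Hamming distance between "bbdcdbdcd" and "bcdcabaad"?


Comparing "bbdcdbdcd" and "bcdcabaad" position by position:
  Position 0: 'b' vs 'b' => same
  Position 1: 'b' vs 'c' => differ
  Position 2: 'd' vs 'd' => same
  Position 3: 'c' vs 'c' => same
  Position 4: 'd' vs 'a' => differ
  Position 5: 'b' vs 'b' => same
  Position 6: 'd' vs 'a' => differ
  Position 7: 'c' vs 'a' => differ
  Position 8: 'd' vs 'd' => same
Total differences (Hamming distance): 4

4


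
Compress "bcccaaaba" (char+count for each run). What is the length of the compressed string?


Input: bcccaaaba
Runs:
  'b' x 1 => "b1"
  'c' x 3 => "c3"
  'a' x 3 => "a3"
  'b' x 1 => "b1"
  'a' x 1 => "a1"
Compressed: "b1c3a3b1a1"
Compressed length: 10

10


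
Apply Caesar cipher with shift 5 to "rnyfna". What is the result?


Caesar cipher: shift "rnyfna" by 5
  'r' (pos 17) + 5 = pos 22 = 'w'
  'n' (pos 13) + 5 = pos 18 = 's'
  'y' (pos 24) + 5 = pos 3 = 'd'
  'f' (pos 5) + 5 = pos 10 = 'k'
  'n' (pos 13) + 5 = pos 18 = 's'
  'a' (pos 0) + 5 = pos 5 = 'f'
Result: wsdksf

wsdksf


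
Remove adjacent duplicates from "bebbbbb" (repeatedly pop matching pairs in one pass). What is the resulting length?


Input: bebbbbb
Stack-based adjacent duplicate removal:
  Read 'b': push. Stack: b
  Read 'e': push. Stack: be
  Read 'b': push. Stack: beb
  Read 'b': matches stack top 'b' => pop. Stack: be
  Read 'b': push. Stack: beb
  Read 'b': matches stack top 'b' => pop. Stack: be
  Read 'b': push. Stack: beb
Final stack: "beb" (length 3)

3


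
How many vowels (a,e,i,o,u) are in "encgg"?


Input: encgg
Checking each character:
  'e' at position 0: vowel (running total: 1)
  'n' at position 1: consonant
  'c' at position 2: consonant
  'g' at position 3: consonant
  'g' at position 4: consonant
Total vowels: 1

1


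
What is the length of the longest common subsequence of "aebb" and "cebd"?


LCS of "aebb" and "cebd"
DP table:
           c    e    b    d
      0    0    0    0    0
  a   0    0    0    0    0
  e   0    0    1    1    1
  b   0    0    1    2    2
  b   0    0    1    2    2
LCS length = dp[4][4] = 2

2


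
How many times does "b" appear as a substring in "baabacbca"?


Searching for "b" in "baabacbca"
Scanning each position:
  Position 0: "b" => MATCH
  Position 1: "a" => no
  Position 2: "a" => no
  Position 3: "b" => MATCH
  Position 4: "a" => no
  Position 5: "c" => no
  Position 6: "b" => MATCH
  Position 7: "c" => no
  Position 8: "a" => no
Total occurrences: 3

3


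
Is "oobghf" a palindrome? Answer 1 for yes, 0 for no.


Input: oobghf
Reversed: fhgboo
  Compare pos 0 ('o') with pos 5 ('f'): MISMATCH
  Compare pos 1 ('o') with pos 4 ('h'): MISMATCH
  Compare pos 2 ('b') with pos 3 ('g'): MISMATCH
Result: not a palindrome

0


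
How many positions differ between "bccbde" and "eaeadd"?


Comparing "bccbde" and "eaeadd" position by position:
  Position 0: 'b' vs 'e' => DIFFER
  Position 1: 'c' vs 'a' => DIFFER
  Position 2: 'c' vs 'e' => DIFFER
  Position 3: 'b' vs 'a' => DIFFER
  Position 4: 'd' vs 'd' => same
  Position 5: 'e' vs 'd' => DIFFER
Positions that differ: 5

5


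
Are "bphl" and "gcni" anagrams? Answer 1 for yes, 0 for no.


Strings: "bphl", "gcni"
Sorted first:  bhlp
Sorted second: cgin
Differ at position 0: 'b' vs 'c' => not anagrams

0


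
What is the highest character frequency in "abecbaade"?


Input: abecbaade
Character counts:
  'a': 3
  'b': 2
  'c': 1
  'd': 1
  'e': 2
Maximum frequency: 3

3


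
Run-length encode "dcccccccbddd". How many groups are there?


Input: dcccccccbddd
Scanning for consecutive runs:
  Group 1: 'd' x 1 (positions 0-0)
  Group 2: 'c' x 7 (positions 1-7)
  Group 3: 'b' x 1 (positions 8-8)
  Group 4: 'd' x 3 (positions 9-11)
Total groups: 4

4


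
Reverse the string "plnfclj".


Input: plnfclj
Reading characters right to left:
  Position 6: 'j'
  Position 5: 'l'
  Position 4: 'c'
  Position 3: 'f'
  Position 2: 'n'
  Position 1: 'l'
  Position 0: 'p'
Reversed: jlcfnlp

jlcfnlp


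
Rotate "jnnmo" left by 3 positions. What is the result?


Input: "jnnmo", rotate left by 3
First 3 characters: "jnn"
Remaining characters: "mo"
Concatenate remaining + first: "mo" + "jnn" = "mojnn"

mojnn


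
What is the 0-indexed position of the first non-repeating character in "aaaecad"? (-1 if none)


Input: aaaecad
Character frequencies:
  'a': 4
  'c': 1
  'd': 1
  'e': 1
Scanning left to right for freq == 1:
  Position 0 ('a'): freq=4, skip
  Position 1 ('a'): freq=4, skip
  Position 2 ('a'): freq=4, skip
  Position 3 ('e'): unique! => answer = 3

3


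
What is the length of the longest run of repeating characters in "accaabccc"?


Input: "accaabccc"
Scanning for longest run:
  Position 1 ('c'): new char, reset run to 1
  Position 2 ('c'): continues run of 'c', length=2
  Position 3 ('a'): new char, reset run to 1
  Position 4 ('a'): continues run of 'a', length=2
  Position 5 ('b'): new char, reset run to 1
  Position 6 ('c'): new char, reset run to 1
  Position 7 ('c'): continues run of 'c', length=2
  Position 8 ('c'): continues run of 'c', length=3
Longest run: 'c' with length 3

3


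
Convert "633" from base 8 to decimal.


Input: "633" in base 8
Positional expansion:
  Digit '6' (value 6) x 8^2 = 384
  Digit '3' (value 3) x 8^1 = 24
  Digit '3' (value 3) x 8^0 = 3
Sum = 411

411


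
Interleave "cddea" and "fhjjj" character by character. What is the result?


Interleaving "cddea" and "fhjjj":
  Position 0: 'c' from first, 'f' from second => "cf"
  Position 1: 'd' from first, 'h' from second => "dh"
  Position 2: 'd' from first, 'j' from second => "dj"
  Position 3: 'e' from first, 'j' from second => "ej"
  Position 4: 'a' from first, 'j' from second => "aj"
Result: cfdhdjejaj

cfdhdjejaj


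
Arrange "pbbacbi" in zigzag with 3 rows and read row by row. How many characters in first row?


Zigzag "pbbacbi" into 3 rows:
Placing characters:
  'p' => row 0
  'b' => row 1
  'b' => row 2
  'a' => row 1
  'c' => row 0
  'b' => row 1
  'i' => row 2
Rows:
  Row 0: "pc"
  Row 1: "bab"
  Row 2: "bi"
First row length: 2

2


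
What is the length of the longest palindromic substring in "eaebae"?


Input: "eaebae"
Checking substrings for palindromes:
  [0:3] "eae" (len 3) => palindrome
Longest palindromic substring: "eae" with length 3

3


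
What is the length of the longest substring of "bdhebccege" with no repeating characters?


Input: "bdhebccege"
Sliding window (track last position of each char):
  Position 0 ('b'): window [0,0] length 1 -- new best
  Position 1 ('d'): window [0,1] length 2 -- new best
  Position 2 ('h'): window [0,2] length 3 -- new best
  Position 3 ('e'): window [0,3] length 4 -- new best
  Position 4 ('b'): repeat (last at 0), move window start to 1
  Position 4 ('b'): window [1,4] length 4
  Position 5 ('c'): window [1,5] length 5 -- new best
  Position 6 ('c'): repeat (last at 5), move window start to 6
  Position 6 ('c'): window [6,6] length 1
  Position 7 ('e'): window [6,7] length 2
  Position 8 ('g'): window [6,8] length 3
  Position 9 ('e'): repeat (last at 7), move window start to 8
  Position 9 ('e'): window [8,9] length 2
Longest substring with no repeats: "dhebc" with length 5

5
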